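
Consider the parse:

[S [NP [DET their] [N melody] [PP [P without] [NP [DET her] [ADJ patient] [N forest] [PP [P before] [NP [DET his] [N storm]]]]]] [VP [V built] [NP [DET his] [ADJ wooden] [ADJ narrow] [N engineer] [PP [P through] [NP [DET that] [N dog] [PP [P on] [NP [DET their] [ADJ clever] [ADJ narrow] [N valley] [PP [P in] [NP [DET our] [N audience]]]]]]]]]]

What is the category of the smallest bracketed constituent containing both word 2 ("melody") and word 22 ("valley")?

Both words fall inside [S their melody without her patient forest before his storm built his wooden narrow engineer through that dog on their clever narrow valley in our audience] (words 1–25), and no smaller constituent contains them both. Label: S.

S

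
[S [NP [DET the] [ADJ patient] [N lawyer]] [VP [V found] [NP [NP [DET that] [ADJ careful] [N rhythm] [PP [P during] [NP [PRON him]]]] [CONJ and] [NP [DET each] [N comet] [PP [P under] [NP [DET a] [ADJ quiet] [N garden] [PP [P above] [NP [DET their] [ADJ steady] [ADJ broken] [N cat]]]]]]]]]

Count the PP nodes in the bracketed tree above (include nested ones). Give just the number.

3

Listing each PP by its span: [PP during him]; [PP under a quiet garden above their steady broken cat]; [PP above their steady broken cat] — that makes 3.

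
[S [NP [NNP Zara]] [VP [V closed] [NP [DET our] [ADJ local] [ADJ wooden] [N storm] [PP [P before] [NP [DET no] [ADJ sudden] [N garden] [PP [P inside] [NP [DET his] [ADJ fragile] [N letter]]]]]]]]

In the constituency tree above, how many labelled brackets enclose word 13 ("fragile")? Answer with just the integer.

Path from the root down to the word: S → VP → NP → PP → NP → PP → NP → ADJ. That is 8 enclosing brackets.

8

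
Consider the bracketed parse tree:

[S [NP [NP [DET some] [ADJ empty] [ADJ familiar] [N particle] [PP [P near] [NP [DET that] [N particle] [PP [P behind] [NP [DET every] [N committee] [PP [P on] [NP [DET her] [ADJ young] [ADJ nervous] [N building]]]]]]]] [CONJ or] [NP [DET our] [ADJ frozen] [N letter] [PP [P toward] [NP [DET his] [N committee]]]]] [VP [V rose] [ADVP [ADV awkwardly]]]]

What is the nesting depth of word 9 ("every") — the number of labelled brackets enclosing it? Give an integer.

8

The word sits inside DET, which is inside NP, inside PP, inside NP, inside PP, inside NP, inside NP, inside S — 8 brackets in all.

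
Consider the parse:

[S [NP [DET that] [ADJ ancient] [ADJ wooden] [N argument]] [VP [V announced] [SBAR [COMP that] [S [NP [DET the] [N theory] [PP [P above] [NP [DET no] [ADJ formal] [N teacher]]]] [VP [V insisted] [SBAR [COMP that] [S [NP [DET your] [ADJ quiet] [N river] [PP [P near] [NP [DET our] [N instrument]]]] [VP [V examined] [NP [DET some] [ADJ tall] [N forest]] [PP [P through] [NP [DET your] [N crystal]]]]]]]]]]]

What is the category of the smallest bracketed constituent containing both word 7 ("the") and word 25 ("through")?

S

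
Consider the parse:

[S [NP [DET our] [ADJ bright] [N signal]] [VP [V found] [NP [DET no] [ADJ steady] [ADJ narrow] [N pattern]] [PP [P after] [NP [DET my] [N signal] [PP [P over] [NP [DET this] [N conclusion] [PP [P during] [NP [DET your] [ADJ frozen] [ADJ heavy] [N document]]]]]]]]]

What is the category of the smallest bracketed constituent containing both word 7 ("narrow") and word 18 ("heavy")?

VP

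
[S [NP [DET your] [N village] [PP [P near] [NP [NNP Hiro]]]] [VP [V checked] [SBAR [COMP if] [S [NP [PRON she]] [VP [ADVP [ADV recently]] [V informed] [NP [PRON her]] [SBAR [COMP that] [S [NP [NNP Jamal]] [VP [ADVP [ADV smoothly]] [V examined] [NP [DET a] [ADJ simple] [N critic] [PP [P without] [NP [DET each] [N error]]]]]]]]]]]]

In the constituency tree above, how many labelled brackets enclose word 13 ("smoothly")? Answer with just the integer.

10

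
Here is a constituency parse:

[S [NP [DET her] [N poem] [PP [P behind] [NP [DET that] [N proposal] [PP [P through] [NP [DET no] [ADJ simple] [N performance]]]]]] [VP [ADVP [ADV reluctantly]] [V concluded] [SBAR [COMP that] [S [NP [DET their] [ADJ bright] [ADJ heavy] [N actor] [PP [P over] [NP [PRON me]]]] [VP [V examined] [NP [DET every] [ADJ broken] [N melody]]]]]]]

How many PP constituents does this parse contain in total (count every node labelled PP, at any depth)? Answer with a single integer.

3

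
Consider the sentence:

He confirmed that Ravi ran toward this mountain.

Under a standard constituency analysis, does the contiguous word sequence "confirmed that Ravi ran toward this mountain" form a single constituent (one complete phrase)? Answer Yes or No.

"confirmed that Ravi ran toward this mountain" is exactly the verb phrase [VP confirmed that Ravi ran toward this mountain], a complete constituent.

Yes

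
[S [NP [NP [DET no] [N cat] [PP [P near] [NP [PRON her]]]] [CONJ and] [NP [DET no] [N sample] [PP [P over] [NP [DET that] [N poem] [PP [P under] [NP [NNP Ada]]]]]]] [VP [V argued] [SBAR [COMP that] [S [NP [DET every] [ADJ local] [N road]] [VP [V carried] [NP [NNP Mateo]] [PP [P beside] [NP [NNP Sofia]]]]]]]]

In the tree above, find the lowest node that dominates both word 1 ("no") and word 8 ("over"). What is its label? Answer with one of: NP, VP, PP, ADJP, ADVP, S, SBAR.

Both words fall inside [NP no cat near her and no sample over that poem under Ada] (words 1–12), and no smaller constituent contains them both. Label: NP.

NP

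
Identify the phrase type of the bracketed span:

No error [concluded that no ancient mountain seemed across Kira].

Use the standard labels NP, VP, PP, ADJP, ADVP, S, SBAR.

VP

The bracketed span "concluded that no ancient mountain seemed across Kira" is headed by "concluded", making it a verb phrase (VP).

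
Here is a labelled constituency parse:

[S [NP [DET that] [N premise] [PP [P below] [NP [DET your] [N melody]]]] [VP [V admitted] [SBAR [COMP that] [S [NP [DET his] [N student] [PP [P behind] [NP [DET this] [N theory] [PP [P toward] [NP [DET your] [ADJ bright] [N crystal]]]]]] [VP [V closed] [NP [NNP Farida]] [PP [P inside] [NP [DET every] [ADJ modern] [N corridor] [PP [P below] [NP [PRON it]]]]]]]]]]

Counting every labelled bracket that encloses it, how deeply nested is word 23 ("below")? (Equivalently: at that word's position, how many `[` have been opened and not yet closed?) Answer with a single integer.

9

The word sits inside P, which is inside PP, inside NP, inside PP, inside VP, inside S, inside SBAR, inside VP, inside S — 9 brackets in all.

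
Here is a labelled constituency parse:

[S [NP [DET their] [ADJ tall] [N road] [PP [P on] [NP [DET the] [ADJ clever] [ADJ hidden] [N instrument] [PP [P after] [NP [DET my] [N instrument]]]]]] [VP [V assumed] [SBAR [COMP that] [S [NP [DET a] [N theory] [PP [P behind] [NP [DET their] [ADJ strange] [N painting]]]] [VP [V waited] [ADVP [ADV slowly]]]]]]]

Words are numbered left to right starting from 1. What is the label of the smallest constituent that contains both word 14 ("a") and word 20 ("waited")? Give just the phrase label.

S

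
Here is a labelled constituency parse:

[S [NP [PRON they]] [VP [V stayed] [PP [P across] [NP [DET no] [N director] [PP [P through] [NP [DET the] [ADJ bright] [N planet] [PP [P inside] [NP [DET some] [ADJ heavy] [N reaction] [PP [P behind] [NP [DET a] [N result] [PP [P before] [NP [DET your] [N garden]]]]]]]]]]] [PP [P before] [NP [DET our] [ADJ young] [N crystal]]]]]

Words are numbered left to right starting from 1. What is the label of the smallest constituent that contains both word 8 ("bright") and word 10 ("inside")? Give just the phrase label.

NP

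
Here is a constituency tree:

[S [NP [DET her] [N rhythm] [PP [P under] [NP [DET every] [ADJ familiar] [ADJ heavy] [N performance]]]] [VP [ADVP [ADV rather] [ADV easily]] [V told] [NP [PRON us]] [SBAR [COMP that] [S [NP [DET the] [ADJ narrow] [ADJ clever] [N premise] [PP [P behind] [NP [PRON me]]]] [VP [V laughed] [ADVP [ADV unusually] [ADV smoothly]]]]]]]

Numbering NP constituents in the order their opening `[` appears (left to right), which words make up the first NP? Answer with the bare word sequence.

In left-to-right order the NP constituents are "her rhythm under every familiar heavy performance"; "every familiar heavy performance"; "us"; "the narrow clever premise behind me"; "me". Number 1 is "her rhythm under every familiar heavy performance".

her rhythm under every familiar heavy performance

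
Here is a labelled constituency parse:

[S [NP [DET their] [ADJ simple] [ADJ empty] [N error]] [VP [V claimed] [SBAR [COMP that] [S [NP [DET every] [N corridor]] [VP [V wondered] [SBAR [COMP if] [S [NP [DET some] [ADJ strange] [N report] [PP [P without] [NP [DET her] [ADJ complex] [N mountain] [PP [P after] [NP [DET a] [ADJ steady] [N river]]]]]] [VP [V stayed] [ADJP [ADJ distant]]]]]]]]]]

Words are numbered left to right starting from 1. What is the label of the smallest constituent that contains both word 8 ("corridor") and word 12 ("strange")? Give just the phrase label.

S

Word 8 lies under S → VP → SBAR → S → NP → N; word 12 lies under S → VP → SBAR → S → VP → SBAR → S → NP → ADJ. The lowest shared node is the S.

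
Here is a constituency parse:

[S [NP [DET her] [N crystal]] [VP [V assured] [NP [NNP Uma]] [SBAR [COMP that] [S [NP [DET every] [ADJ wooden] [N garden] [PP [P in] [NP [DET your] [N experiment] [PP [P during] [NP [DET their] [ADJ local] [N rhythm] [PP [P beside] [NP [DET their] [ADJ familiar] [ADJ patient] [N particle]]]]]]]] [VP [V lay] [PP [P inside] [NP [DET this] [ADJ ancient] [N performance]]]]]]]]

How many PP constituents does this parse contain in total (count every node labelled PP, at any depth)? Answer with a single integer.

Scanning left to right, an opening `[PP` appears at word positions 9, 12, 16, 22 — 4 in total.

4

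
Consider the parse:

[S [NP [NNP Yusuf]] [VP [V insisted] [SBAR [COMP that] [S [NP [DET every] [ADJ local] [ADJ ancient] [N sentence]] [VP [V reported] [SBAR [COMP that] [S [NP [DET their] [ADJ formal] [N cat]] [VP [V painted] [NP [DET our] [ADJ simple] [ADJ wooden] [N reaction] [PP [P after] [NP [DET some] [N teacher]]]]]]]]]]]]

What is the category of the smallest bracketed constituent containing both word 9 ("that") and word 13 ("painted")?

SBAR

Word 9 lies under S → VP → SBAR → S → VP → SBAR → COMP; word 13 lies under S → VP → SBAR → S → VP → SBAR → S → VP → V. The lowest shared node is the SBAR.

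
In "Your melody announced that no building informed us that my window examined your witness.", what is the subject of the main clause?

The subject of the main clause is the NP immediately before the verb "announced": "your melody".

your melody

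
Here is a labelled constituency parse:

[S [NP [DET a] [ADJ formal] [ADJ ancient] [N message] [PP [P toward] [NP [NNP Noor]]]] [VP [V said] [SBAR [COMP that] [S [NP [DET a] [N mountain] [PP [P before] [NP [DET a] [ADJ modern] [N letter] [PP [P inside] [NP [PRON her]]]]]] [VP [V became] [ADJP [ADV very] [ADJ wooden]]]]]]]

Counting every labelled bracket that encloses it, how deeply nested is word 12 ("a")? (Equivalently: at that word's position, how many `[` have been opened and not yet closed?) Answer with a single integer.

8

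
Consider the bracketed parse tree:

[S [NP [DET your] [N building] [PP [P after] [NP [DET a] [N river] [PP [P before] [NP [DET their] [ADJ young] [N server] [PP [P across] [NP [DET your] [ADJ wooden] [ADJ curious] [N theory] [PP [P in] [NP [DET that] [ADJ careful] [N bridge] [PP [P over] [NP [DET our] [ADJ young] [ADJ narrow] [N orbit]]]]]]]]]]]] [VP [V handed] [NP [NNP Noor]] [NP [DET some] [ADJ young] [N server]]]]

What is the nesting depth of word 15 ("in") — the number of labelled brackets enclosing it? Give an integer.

Path from the root down to the word: S → NP → PP → NP → PP → NP → PP → NP → PP → P. That is 10 enclosing brackets.

10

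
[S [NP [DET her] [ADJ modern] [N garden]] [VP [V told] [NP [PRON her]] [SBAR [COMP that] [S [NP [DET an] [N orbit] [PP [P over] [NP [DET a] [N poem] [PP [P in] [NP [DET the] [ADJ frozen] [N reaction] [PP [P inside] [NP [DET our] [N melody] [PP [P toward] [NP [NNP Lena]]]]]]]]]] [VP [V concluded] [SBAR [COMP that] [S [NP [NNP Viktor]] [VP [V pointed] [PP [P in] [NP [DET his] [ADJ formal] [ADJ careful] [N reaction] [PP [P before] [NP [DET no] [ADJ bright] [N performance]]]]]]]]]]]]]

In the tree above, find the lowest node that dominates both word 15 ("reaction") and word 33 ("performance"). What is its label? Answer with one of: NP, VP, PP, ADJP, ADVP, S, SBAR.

S

Word 15 lies under S → VP → SBAR → S → NP → PP → NP → PP → NP → N; word 33 lies under S → VP → SBAR → S → VP → SBAR → S → VP → PP → NP → PP → NP → N. The lowest shared node is the S.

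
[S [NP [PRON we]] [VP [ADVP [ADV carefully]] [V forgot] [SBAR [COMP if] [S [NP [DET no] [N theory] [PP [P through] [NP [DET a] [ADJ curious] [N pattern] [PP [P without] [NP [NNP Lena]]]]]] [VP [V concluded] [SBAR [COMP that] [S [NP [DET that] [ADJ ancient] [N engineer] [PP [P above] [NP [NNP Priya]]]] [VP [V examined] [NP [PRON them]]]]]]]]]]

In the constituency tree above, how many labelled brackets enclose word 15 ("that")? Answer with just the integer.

The word sits inside DET, which is inside NP, inside S, inside SBAR, inside VP, inside S, inside SBAR, inside VP, inside S — 9 brackets in all.

9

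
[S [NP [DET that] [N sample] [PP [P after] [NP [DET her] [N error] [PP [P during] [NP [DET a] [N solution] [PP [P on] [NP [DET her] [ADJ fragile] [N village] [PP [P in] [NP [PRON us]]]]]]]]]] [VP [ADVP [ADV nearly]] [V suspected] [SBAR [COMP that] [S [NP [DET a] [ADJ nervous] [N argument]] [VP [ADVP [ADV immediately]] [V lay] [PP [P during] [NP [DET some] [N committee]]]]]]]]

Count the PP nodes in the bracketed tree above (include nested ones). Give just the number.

5

Scanning left to right, an opening `[PP` appears at word positions 3, 6, 9, 13, 23 — 5 in total.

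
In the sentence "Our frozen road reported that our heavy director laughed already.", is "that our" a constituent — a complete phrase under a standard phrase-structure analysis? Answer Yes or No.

No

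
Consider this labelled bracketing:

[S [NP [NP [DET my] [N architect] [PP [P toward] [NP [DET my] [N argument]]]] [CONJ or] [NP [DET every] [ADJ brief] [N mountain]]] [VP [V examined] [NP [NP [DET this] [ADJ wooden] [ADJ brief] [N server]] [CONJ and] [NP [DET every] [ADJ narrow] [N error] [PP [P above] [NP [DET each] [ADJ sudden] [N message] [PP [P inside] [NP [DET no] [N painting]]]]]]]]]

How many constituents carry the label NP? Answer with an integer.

The NP constituents are: [NP my architect toward my argument or every brief mountain]; [NP my architect toward my argument]; [NP my argument]; [NP every brief mountain]; [NP this wooden brief server and every narrow error above each sudden message inside no painting]; [NP this wooden brief server] …. Total: 9.

9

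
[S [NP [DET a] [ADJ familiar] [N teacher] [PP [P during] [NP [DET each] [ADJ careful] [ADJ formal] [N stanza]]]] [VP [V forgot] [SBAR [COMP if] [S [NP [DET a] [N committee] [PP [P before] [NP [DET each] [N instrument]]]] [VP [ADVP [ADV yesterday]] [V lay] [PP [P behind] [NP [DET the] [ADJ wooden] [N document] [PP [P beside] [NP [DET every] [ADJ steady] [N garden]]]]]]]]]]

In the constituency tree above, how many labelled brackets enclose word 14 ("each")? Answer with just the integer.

Counting open brackets not yet closed at "each": [S [VP [SBAR [S [NP [PP [NP [DET = 8.

8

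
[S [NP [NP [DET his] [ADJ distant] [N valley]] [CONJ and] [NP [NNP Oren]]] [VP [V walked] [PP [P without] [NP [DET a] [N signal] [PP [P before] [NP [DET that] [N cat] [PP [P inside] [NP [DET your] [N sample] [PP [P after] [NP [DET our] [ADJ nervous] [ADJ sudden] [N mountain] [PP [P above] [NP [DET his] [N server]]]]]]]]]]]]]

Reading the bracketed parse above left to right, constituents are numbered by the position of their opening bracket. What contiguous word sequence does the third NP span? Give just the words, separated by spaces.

Oren

In left-to-right order the NP constituents are "his distant valley and Oren"; "his distant valley"; "Oren"; "a signal before that cat inside your sample after our nervous sudden mountain above his server"; "that cat inside your sample after our nervous sudden mountain above his server"; "your sample after our nervous sudden mountain above his server"; "our nervous sudden mountain above his server"; "his server". Number 3 is "Oren".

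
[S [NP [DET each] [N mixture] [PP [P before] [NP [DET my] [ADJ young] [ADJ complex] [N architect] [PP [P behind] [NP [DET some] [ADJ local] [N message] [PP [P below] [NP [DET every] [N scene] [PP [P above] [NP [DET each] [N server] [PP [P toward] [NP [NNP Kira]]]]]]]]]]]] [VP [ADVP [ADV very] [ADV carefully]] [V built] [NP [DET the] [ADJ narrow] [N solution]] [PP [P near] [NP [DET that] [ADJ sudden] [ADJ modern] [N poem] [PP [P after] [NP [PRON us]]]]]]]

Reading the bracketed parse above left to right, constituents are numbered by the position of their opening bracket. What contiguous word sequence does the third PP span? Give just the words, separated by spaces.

below every scene above each server toward Kira

The PP opening brackets appear, in order, over: "before my young complex architect behind some local message below every scene above each server toward Kira"; "behind some local message below every scene above each server toward Kira"; "below every scene above each server toward Kira"; "above each server toward Kira"; "toward Kira"; "near that sudden modern poem after us"; "after us". The third one spans "below every scene above each server toward Kira".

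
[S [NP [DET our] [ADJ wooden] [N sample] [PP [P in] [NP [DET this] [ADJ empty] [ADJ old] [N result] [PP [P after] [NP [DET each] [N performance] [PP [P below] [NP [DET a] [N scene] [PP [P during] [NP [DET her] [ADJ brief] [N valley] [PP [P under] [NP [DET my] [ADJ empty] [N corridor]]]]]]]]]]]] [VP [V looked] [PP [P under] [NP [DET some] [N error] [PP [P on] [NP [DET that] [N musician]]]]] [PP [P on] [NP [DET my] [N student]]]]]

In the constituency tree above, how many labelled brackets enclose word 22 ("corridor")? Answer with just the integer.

13

Counting open brackets not yet closed at "corridor": [S [NP [PP [NP [PP [NP [PP [NP [PP [NP [PP [NP [N = 13.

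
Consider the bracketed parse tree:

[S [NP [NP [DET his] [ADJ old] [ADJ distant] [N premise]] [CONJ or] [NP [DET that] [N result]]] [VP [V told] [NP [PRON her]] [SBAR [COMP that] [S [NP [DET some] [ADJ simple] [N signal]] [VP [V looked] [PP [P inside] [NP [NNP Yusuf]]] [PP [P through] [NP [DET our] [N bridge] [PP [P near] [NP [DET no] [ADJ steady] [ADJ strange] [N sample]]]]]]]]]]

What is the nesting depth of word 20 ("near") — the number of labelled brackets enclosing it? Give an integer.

The word sits inside P, which is inside PP, inside NP, inside PP, inside VP, inside S, inside SBAR, inside VP, inside S — 9 brackets in all.

9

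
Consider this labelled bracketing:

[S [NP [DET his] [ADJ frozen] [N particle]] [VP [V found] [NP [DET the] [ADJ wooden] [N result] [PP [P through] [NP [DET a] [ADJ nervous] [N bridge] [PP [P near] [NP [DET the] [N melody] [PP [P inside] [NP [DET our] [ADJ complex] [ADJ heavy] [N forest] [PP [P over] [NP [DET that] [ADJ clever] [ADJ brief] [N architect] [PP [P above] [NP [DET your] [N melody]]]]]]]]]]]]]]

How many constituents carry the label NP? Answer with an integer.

The NP constituents are: [NP his frozen particle]; [NP the wooden result through a nervous bridge near the melody inside our complex heavy forest over that clever brief architect above your melody]; [NP a nervous bridge near the melody inside our complex heavy forest over that clever brief architect above your melody]; [NP the melody inside our complex heavy forest over that clever brief architect above your melody]; [NP our complex heavy forest over that clever brief architect above your melody]; [NP that clever brief architect above your melody] …. Total: 7.

7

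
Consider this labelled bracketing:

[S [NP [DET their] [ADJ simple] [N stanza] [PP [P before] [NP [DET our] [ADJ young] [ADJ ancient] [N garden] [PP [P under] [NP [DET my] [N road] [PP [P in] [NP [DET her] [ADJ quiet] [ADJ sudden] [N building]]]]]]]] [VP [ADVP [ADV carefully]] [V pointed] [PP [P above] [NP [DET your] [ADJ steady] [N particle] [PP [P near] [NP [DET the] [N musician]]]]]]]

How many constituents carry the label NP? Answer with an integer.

6

Scanning left to right, an opening `[NP` appears at word positions 1, 5, 10, 13, 20, 24 — 6 in total.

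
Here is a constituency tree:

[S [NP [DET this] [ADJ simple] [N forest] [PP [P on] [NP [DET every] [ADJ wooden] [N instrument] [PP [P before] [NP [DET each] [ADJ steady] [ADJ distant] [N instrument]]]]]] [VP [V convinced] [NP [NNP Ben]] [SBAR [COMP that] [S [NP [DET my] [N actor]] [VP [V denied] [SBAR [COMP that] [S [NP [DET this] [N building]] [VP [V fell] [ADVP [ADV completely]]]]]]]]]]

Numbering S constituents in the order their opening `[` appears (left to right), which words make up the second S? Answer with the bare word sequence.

The S opening brackets appear, in order, over: "this simple forest on every wooden instrument before each steady distant instrument convinced Ben that my actor denied that this building fell completely"; "my actor denied that this building fell completely"; "this building fell completely". The second one spans "my actor denied that this building fell completely".

my actor denied that this building fell completely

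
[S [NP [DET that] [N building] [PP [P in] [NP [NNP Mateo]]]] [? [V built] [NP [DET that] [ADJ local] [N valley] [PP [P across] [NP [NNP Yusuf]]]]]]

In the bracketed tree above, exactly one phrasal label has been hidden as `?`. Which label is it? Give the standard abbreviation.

VP

Looking at what the `?` directly dominates — V 'built', NP — this is a verb phrase (VP).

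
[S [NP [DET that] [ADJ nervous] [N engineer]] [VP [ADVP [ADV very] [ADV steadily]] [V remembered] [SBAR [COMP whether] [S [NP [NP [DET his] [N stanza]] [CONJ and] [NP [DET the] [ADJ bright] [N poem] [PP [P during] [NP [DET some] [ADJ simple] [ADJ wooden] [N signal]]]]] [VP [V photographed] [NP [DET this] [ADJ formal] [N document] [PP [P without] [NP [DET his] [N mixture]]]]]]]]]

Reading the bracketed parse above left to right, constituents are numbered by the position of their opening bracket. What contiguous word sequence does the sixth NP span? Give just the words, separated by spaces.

Opening `[NP` markers occur at word positions 1, 8, 8, 11, 15, 20, 24; the sixth of these opens the constituent [NP this formal document without his mixture].

this formal document without his mixture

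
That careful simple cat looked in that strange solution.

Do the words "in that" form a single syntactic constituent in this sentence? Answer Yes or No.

The sequence begins inside the preposition "in" and ends inside the noun phrase "that strange solution"; it crosses a phrase boundary, so no single node in the tree spans exactly those words.

No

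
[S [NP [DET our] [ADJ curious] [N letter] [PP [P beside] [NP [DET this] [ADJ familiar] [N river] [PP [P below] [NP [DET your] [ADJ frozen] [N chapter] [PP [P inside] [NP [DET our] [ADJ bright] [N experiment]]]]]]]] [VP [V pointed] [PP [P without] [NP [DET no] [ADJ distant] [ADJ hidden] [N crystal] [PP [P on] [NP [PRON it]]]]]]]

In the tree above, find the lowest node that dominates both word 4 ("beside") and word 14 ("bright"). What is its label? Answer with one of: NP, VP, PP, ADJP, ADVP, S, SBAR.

Word 4 lies under S → NP → PP → P; word 14 lies under S → NP → PP → NP → PP → NP → PP → NP → ADJ. The lowest shared node is the PP.

PP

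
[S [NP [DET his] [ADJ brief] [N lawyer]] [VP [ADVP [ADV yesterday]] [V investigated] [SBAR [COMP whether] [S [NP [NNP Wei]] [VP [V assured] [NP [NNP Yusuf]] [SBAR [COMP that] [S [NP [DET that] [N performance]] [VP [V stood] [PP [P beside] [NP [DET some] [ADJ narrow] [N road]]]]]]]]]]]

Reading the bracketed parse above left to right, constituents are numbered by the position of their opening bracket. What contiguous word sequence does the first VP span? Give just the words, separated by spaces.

yesterday investigated whether Wei assured Yusuf that that performance stood beside some narrow road

In left-to-right order the VP constituents are "yesterday investigated whether Wei assured Yusuf that that performance stood beside some narrow road"; "assured Yusuf that that performance stood beside some narrow road"; "stood beside some narrow road". Number 1 is "yesterday investigated whether Wei assured Yusuf that that performance stood beside some narrow road".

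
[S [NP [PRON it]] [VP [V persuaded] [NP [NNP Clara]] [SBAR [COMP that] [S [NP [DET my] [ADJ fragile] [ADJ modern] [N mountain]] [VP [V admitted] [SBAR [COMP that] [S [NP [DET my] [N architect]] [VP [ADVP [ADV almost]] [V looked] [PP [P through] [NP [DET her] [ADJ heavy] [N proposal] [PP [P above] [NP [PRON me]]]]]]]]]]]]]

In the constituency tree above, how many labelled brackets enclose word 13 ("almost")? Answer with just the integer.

10

Counting open brackets not yet closed at "almost": [S [VP [SBAR [S [VP [SBAR [S [VP [ADVP [ADV = 10.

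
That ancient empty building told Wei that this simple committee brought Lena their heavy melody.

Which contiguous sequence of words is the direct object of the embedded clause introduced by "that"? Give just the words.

their heavy melody

Within the embedded clause introduced by "that", the direct object of "brought" is "their heavy melody".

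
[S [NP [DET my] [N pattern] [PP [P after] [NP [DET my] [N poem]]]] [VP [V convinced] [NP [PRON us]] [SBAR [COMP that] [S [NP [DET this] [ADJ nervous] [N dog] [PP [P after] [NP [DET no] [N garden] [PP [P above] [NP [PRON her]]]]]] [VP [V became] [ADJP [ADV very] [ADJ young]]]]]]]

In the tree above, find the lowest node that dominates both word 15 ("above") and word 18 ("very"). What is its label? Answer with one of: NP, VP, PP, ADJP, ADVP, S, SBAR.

Word 15 lies under S → VP → SBAR → S → NP → PP → NP → PP → P; word 18 lies under S → VP → SBAR → S → VP → ADJP → ADV. The lowest shared node is the S.

S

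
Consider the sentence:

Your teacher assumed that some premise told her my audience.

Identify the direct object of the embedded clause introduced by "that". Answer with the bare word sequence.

Within the embedded clause introduced by "that", the direct object of "told" is "my audience".

my audience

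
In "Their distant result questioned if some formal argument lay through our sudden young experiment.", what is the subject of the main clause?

their distant result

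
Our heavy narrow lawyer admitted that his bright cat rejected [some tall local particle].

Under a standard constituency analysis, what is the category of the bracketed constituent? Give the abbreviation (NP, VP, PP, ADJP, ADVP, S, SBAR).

The span is built around the noun "particle" — a noun phrase (NP).

NP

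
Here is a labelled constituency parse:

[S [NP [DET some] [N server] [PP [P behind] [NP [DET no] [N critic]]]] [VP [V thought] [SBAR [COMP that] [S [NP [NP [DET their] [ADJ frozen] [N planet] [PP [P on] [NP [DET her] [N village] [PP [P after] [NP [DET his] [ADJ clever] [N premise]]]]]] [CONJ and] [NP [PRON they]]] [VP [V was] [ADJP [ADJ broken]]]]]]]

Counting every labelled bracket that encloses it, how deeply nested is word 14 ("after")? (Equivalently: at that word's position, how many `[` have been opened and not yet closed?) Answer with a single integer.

10

Counting open brackets not yet closed at "after": [S [VP [SBAR [S [NP [NP [PP [NP [PP [P = 10.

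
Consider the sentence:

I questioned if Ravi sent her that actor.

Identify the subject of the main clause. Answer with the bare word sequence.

I

"I" is the NP that combines with the VP headed by "questioned" to form the main clause — the subject.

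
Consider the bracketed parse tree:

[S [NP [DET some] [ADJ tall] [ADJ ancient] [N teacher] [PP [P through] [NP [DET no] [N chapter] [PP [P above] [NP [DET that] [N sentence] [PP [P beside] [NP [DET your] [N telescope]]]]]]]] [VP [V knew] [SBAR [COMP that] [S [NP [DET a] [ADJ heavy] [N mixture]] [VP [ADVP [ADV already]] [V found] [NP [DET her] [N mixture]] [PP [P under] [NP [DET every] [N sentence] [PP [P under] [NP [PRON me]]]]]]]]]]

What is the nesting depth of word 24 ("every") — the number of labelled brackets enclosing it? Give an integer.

The word sits inside DET, which is inside NP, inside PP, inside VP, inside S, inside SBAR, inside VP, inside S — 8 brackets in all.

8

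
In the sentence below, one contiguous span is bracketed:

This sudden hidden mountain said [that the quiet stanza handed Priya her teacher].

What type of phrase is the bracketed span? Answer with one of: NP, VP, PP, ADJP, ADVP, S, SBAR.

"that" is the head of the bracketed span, so the span is a subordinate clause: SBAR.

SBAR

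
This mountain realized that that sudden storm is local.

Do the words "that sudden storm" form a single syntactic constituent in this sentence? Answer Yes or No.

Yes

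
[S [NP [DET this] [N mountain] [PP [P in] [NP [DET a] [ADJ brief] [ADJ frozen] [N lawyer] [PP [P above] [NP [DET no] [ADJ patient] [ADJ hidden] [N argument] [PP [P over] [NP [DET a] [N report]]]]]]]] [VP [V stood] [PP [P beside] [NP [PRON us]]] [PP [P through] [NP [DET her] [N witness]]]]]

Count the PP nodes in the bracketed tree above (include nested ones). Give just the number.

Scanning left to right, an opening `[PP` appears at word positions 3, 8, 13, 17, 19 — 5 in total.

5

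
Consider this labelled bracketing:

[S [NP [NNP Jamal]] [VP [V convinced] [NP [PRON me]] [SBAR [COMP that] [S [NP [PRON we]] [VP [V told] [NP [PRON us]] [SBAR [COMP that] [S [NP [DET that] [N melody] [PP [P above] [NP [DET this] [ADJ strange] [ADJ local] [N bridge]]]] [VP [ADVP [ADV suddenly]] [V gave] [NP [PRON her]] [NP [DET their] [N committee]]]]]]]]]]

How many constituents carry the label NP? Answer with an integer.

8

Listing each NP by its span: [NP Jamal]; [NP me]; [NP we]; [NP us]; [NP that melody above this strange local bridge]; [NP this strange local bridge] … — that makes 8.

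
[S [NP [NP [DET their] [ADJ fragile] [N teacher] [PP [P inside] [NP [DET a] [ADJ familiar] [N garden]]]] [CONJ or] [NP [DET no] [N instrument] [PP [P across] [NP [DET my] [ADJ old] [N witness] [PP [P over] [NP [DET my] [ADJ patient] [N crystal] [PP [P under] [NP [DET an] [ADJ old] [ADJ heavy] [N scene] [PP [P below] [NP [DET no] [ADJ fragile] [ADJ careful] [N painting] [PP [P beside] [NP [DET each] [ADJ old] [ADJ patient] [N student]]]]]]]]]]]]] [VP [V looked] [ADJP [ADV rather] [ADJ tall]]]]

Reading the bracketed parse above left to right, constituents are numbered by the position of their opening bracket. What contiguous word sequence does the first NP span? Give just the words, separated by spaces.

their fragile teacher inside a familiar garden or no instrument across my old witness over my patient crystal under an old heavy scene below no fragile careful painting beside each old patient student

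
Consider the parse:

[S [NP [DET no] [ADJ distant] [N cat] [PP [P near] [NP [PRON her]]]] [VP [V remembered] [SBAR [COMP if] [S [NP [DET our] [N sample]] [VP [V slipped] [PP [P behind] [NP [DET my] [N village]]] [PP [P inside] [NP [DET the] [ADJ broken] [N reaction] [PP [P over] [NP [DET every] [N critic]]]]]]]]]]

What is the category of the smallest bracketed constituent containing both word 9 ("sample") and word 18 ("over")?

S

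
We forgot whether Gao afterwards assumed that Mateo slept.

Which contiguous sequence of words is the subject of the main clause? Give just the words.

In the main clause the verb is "forgot"; the NP preceding it, "we", is the subject.

we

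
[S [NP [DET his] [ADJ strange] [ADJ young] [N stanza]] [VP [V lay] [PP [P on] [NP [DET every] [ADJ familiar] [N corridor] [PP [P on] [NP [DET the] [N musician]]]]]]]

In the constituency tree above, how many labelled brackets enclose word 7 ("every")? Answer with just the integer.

Counting open brackets not yet closed at "every": [S [VP [PP [NP [DET = 5.

5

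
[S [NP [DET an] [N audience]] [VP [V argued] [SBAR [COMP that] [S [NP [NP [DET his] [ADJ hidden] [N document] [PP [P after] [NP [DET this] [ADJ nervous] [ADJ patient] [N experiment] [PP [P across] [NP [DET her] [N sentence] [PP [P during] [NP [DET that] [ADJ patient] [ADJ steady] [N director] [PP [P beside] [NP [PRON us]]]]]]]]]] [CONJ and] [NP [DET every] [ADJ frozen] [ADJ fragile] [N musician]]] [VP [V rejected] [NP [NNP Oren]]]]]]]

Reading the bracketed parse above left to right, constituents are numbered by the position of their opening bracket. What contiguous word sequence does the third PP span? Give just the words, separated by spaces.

In left-to-right order the PP constituents are "after this nervous patient experiment across her sentence during that patient steady director beside us"; "across her sentence during that patient steady director beside us"; "during that patient steady director beside us"; "beside us". Number 3 is "during that patient steady director beside us".

during that patient steady director beside us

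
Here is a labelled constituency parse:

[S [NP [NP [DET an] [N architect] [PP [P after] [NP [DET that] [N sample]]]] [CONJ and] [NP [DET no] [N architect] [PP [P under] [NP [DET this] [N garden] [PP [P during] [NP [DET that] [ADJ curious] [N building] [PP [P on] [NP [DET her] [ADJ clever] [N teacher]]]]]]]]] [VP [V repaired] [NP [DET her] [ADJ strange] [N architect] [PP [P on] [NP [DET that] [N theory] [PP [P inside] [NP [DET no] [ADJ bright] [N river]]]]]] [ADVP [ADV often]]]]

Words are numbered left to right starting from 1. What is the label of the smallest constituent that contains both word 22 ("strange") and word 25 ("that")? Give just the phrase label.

NP

The smallest bracket enclosing both words is [NP her strange architect on that theory inside no bright river], so the label is NP.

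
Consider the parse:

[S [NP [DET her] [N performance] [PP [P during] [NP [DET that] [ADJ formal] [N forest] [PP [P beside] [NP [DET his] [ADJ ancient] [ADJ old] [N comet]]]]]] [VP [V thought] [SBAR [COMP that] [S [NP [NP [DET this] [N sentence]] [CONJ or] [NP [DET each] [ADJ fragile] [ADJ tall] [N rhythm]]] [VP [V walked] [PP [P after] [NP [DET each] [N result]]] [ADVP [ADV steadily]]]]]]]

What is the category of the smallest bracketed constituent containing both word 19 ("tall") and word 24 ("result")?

Both words fall inside [S this sentence or each fragile tall rhythm walked after each result steadily] (words 14–25), and no smaller constituent contains them both. Label: S.

S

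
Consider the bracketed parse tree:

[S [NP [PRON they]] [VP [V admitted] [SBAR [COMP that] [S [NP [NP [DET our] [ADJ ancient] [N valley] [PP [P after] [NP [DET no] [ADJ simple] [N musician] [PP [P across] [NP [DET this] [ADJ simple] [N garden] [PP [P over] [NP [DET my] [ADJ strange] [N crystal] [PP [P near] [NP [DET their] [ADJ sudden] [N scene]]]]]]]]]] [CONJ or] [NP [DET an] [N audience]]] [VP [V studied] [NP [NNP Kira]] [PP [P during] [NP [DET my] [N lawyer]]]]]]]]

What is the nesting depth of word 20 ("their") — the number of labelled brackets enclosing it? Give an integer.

15

Path from the root down to the word: S → VP → SBAR → S → NP → NP → PP → NP → PP → NP → PP → NP → PP → NP → DET. That is 15 enclosing brackets.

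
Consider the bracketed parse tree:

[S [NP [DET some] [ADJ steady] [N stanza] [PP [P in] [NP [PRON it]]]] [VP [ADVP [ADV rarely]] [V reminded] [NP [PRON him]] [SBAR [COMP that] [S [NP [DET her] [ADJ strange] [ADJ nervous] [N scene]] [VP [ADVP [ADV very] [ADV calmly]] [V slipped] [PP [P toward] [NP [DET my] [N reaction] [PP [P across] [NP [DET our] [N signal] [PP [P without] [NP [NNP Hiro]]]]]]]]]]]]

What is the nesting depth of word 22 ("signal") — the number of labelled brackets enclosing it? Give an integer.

10

The word sits inside N, which is inside NP, inside PP, inside NP, inside PP, inside VP, inside S, inside SBAR, inside VP, inside S — 10 brackets in all.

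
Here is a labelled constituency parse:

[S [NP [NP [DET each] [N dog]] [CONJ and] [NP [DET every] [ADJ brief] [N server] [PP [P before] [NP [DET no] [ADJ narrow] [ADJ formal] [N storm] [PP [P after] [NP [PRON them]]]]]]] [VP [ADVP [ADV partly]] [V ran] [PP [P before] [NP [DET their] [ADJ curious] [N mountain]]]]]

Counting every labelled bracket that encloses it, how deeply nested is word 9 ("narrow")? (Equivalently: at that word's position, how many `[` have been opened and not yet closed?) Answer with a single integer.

6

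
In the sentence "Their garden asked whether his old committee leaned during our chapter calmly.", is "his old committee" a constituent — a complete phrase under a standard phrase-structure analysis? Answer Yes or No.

Yes

The sequence corresponds to a single NP node — the noun phrase "his old committee".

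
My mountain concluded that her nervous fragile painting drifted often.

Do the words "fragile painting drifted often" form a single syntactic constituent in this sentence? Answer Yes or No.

No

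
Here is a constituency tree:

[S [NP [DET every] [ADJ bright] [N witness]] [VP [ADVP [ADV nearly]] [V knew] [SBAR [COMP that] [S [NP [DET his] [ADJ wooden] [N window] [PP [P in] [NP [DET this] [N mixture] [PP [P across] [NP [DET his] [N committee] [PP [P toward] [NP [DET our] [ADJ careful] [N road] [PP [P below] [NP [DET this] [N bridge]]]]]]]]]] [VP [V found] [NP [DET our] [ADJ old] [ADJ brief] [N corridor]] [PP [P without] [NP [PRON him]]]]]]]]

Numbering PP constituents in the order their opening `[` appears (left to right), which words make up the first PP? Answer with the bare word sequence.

in this mixture across his committee toward our careful road below this bridge

The PP opening brackets appear, in order, over: "in this mixture across his committee toward our careful road below this bridge"; "across his committee toward our careful road below this bridge"; "toward our careful road below this bridge"; "below this bridge"; "without him". The first one spans "in this mixture across his committee toward our careful road below this bridge".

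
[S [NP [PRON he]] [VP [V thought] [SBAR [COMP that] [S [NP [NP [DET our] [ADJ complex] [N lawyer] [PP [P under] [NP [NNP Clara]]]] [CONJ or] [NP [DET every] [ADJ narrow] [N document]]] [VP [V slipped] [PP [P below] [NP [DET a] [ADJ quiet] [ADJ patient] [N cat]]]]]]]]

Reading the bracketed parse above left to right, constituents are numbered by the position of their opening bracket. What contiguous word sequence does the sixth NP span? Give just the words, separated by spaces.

a quiet patient cat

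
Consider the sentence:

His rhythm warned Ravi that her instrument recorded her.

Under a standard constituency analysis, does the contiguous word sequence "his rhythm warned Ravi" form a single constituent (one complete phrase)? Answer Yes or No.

"his" belongs to the noun phrase "his rhythm" while "Ravi" belongs to the verb phrase "warned Ravi that her instrument recorded her"; a span that runs across that boundary is not a single phrase.

No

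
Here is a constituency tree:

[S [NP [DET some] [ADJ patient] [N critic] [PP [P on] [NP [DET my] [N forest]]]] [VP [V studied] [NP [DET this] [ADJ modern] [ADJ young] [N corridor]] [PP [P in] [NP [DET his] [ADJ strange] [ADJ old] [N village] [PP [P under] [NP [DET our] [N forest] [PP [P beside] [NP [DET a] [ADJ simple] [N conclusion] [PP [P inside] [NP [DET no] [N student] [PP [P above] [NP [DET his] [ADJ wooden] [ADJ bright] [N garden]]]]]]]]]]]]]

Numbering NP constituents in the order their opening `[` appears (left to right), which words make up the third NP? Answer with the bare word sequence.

this modern young corridor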